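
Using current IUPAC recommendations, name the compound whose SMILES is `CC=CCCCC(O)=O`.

The longest chain bearing the –COOH group and the multiple bond is 7 carbons long (heptane).
The principal characteristic group is a carboxylic acid (terminal –COOH), named with the suffix -oic acid.
There is one C=C double bond, indicated by the ending -ene.
The numbering direction is chosen so that the carboxylic acid carbon is C-1 by definition.
With this numbering: the double bond between C-5 and C-6.
The name is hept-5-enoic acid.

hept-5-enoic acid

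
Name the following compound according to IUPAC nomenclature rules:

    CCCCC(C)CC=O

The longest chain bearing the –CHO group is 7 carbons long (heptane).
An aldehyde (terminal –CHO) is the principal characteristic group, giving the suffix -al.
Number the chain so that the aldehyde carbon is C-1 by definition.
That gives a methyl group at C-3.
The name is 3-methylheptanal.

3-methylheptanal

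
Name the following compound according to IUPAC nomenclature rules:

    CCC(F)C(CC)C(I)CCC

The longest continuous carbon chain has 8 atoms, so the parent hydride is octane.
Number the chain so that the substituent locant set {3,4,5} is lower than {4,5,6} at the first point of difference.
This places an ethyl group at C-4; a fluoro group at C-3; an iodo group at C-5.
The substituents are ordered alphabetically, ignoring any di-/tri- multipliers.
Assembling the pieces gives 4-ethyl-3-fluoro-5-iodooctane.

4-ethyl-3-fluoro-5-iodooctane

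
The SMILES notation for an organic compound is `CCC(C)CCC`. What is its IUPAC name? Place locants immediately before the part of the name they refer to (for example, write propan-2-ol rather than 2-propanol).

The longest continuous carbon chain has 6 atoms, so the parent hydride is hexane.
Choose the numbering such that the substituent locant set {3} is lower than {4} at the first point of difference.
That gives a methyl group at C-3.
Putting it together: 3-methylhexane.

3-methylhexane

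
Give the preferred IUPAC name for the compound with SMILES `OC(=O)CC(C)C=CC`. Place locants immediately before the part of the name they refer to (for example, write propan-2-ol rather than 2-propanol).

The longest carbon chain that includes the –COOH group and the multiple bond has 6 carbons, so the parent hydride is hexane.
The principal characteristic group is a carboxylic acid (terminal –COOH), named with the suffix -oic acid.
A C=C double bond in the chain gives the infix -ene-.
Number the chain so that the carboxylic acid carbon is C-1 by definition.
With this numbering: the double bond between C-4 and C-5; a methyl group at C-3.
Putting it together: 3-methylhex-4-enoic acid.

3-methylhex-4-enoic acid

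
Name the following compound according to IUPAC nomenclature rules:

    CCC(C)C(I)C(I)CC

The longest continuous carbon chain has 7 atoms, so the parent hydride is heptane.
Choose the numbering such that the locant sets are identical either way, so the alphabetically earlier iodo substituent takes the lower locants ({3,4} rather than {4,5}, first differing at 3 vs 4).
With this numbering: iodo groups at C-3 and C-4; a methyl group at C-5.
Substituent prefixes are cited in alphabetical order (multiplying prefixes like di-/tri- are ignored for ordering).
Assembling the pieces gives 3,4-diiodo-5-methylheptane.

3,4-diiodo-5-methylheptane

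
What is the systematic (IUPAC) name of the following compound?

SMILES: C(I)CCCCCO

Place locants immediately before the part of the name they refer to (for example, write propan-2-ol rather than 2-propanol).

6-iodohexan-1-ol

The longest chain bearing the –OH group is 6 carbons long (hexane).
An alcohol (–OH) is the principal characteristic group, giving the suffix -ol.
Number the chain so that numbering from this end puts the hydroxyl group at C-1 rather than C-6.
That gives the hydroxyl at C-1; an iodo group at C-6.
The name is 6-iodohexan-1-ol.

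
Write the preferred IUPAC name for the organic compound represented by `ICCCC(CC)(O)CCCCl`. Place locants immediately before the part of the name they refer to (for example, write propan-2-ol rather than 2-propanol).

1-chloro-4-ethyl-7-iodoheptan-4-ol

Counting along the main chain through the –OH group gives 7 carbons: the parent is heptane.
An alcohol (–OH) is the principal characteristic group, giving the suffix -ol.
The numbering direction is chosen so that the locant sets are identical either way, so the alphabetically earlier chloro substituent takes the lower locant (1 rather than 7).
This places the hydroxyl at C-4; a chloro group at C-1; an ethyl group at C-4; an iodo group at C-7.
The substituents are ordered alphabetically, ignoring any di-/tri- multipliers.
The name is 1-chloro-4-ethyl-7-iodoheptan-4-ol.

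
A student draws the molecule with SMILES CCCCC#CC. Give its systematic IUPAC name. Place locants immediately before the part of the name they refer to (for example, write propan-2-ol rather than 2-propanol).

The longest carbon chain that includes the multiple bond has 7 carbons, so the parent hydride is heptane.
The chain contains a C≡C triple bond, so the unsaturation ending is -yne.
The numbering direction is chosen so that numbering from this end puts the triple bond at C-2 rather than C-5.
That gives the triple bond between C-2 and C-3.
The name is hept-2-yne.

hept-2-yne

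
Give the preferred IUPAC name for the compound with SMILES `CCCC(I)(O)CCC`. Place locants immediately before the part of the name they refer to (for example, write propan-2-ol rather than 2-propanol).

4-iodoheptan-4-ol

The longest carbon chain that includes the –OH group has 7 carbons, so the parent hydride is heptane.
An alcohol (–OH) is the principal characteristic group, giving the suffix -ol.
Both numbering directions give the same locant set; either may be used.
That gives the hydroxyl at C-4; an iodo group at C-4.
Assembling the pieces gives 4-iodoheptan-4-ol.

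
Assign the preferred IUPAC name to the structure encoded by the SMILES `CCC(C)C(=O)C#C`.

Counting along the main chain through the carbonyl and the multiple bond gives 6 carbons: the parent is hexane.
A ketone (C=O on an internal carbon) is the principal characteristic group, giving the suffix -one.
There is one C≡C triple bond, indicated by the ending -yne.
The numbering direction is chosen so that numbering from this end puts the carbonyl group at C-3 rather than C-4.
This places the carbonyl at C-3; the triple bond between C-1 and C-2; a methyl group at C-4.
Assembling the pieces gives 4-methylhex-1-yn-3-one.

4-methylhex-1-yn-3-one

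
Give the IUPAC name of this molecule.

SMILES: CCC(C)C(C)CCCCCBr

1-bromo-6,7-dimethylnonane

The longest continuous carbon chain has 9 atoms, so the parent hydride is nonane.
Number the chain so that the substituent locant set {1,6,7} is lower than {3,4,9} at the first point of difference.
That gives a bromo group at C-1; methyl groups at C-6 and C-7.
The substituents are ordered alphabetically, ignoring any di-/tri- multipliers.
The name is 1-bromo-6,7-dimethylnonane.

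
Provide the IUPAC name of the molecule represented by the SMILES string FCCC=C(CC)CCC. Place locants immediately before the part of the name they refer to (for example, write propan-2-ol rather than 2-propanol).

4-ethyl-1-fluorohept-3-ene

The longest chain bearing the multiple bond is 7 carbons long (heptane).
There is one C=C double bond, indicated by the ending -ene.
Choose the numbering such that numbering from this end puts the double bond at C-3 rather than C-4.
That gives the double bond between C-3 and C-4; an ethyl group at C-4; a fluoro group at C-1.
Prefixes are listed alphabetically: ethyl, fluoro.
Assembling the pieces gives 4-ethyl-1-fluorohept-3-ene.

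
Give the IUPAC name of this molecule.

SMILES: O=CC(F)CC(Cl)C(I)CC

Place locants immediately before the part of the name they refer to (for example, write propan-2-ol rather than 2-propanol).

4-chloro-2-fluoro-5-iodoheptanal

Counting along the main chain through the –CHO group gives 7 carbons: the parent is heptane.
The principal characteristic group is an aldehyde (terminal –CHO), named with the suffix -al.
Choose the numbering such that the aldehyde carbon is C-1 by definition.
With this numbering: a chloro group at C-4; a fluoro group at C-2; an iodo group at C-5.
Substituent prefixes are cited in alphabetical order (multiplying prefixes like di-/tri- are ignored for ordering).
Assembling the pieces gives 4-chloro-2-fluoro-5-iodoheptanal.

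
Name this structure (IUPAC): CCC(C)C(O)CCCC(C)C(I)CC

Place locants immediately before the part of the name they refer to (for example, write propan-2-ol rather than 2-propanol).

9-iodo-3,8-dimethylundecan-4-ol

The longest chain bearing the –OH group is 11 carbons long (undecane).
The principal characteristic group is an alcohol (–OH), named with the suffix -ol.
The numbering direction is chosen so that numbering from this end puts the hydroxyl group at C-4 rather than C-8.
With this numbering: the hydroxyl at C-4; an iodo group at C-9; methyl groups at C-3 and C-8.
The substituents are ordered alphabetically, ignoring any di-/tri- multipliers.
The name is 9-iodo-3,8-dimethylundecan-4-ol.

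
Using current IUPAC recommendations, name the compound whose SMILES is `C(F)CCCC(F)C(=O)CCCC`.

6,10-difluorodecan-5-one

The longest carbon chain that includes the carbonyl has 10 carbons, so the parent hydride is decane.
A ketone (C=O on an internal carbon) is the principal characteristic group, giving the suffix -one.
Choose the numbering such that numbering from this end puts the carbonyl group at C-5 rather than C-6.
This places the carbonyl at C-5; fluoro groups at C-6 and C-10.
Putting it together: 6,10-difluorodecan-5-one.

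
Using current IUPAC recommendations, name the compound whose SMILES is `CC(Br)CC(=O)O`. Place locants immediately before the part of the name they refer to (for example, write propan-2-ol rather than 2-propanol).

3-bromobutanoic acid

The longest chain bearing the –COOH group is 4 carbons long (butane).
The highest-priority functional group is a carboxylic acid (terminal –COOH), so the name ends in -oic acid.
The numbering direction is chosen so that the carboxylic acid carbon is C-1 by definition.
This places a bromo group at C-3.
Assembling the pieces gives 3-bromobutanoic acid.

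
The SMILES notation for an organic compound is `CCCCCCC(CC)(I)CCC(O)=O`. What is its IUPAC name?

4-ethyl-4-iododecanoic acid

The longest carbon chain that includes the –COOH group has 10 carbons, so the parent hydride is decane.
The principal characteristic group is a carboxylic acid (terminal –COOH), named with the suffix -oic acid.
Number the chain so that the carboxylic acid carbon is C-1 by definition.
That gives an ethyl group at C-4; an iodo group at C-4.
The substituents are ordered alphabetically, ignoring any di-/tri- multipliers.
Assembling the pieces gives 4-ethyl-4-iododecanoic acid.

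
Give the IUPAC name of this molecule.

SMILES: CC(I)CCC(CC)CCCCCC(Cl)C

The longest carbon chain is 12 atoms: the parent is dodecane.
Choose the numbering such that the substituent locant set {2,5,11} is lower than {2,8,11} at the first point of difference.
With this numbering: a chloro group at C-11; an ethyl group at C-5; an iodo group at C-2.
The substituents are ordered alphabetically, ignoring any di-/tri- multipliers.
Putting it together: 11-chloro-5-ethyl-2-iodododecane.

11-chloro-5-ethyl-2-iodododecane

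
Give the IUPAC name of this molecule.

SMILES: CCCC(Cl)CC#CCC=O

The longest chain bearing the –CHO group and the multiple bond is 9 carbons long (nonane).
The highest-priority functional group is an aldehyde (terminal –CHO), so the name ends in -al.
A C≡C triple bond in the chain gives the infix -yne-.
The numbering direction is chosen so that the aldehyde carbon is C-1 by definition.
That gives the triple bond between C-3 and C-4; a chloro group at C-6.
Putting it together: 6-chloronon-3-ynal.

6-chloronon-3-ynal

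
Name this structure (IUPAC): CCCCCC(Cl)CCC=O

4-chlorononanal

Counting along the main chain through the –CHO group gives 9 carbons: the parent is nonane.
The principal characteristic group is an aldehyde (terminal –CHO), named with the suffix -al.
Choose the numbering such that the aldehyde carbon is C-1 by definition.
This places a chloro group at C-4.
Assembling the pieces gives 4-chlorononanal.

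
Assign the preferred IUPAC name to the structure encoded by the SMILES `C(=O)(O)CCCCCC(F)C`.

The longest carbon chain that includes the –COOH group has 8 carbons, so the parent hydride is octane.
A carboxylic acid (terminal –COOH) is the principal characteristic group, giving the suffix -oic acid.
Number the chain so that the carboxylic acid carbon is C-1 by definition.
This places a fluoro group at C-7.
Putting it together: 7-fluorooctanoic acid.

7-fluorooctanoic acid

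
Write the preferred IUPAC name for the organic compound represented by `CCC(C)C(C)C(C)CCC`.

3,4,5-trimethyloctane

The longest carbon chain is 8 atoms: the parent is octane.
Number the chain so that the substituent locant set {3,4,5} is lower than {4,5,6} at the first point of difference.
This places methyl groups at C-3 and C-4 and C-5.
Assembling the pieces gives 3,4,5-trimethyloctane.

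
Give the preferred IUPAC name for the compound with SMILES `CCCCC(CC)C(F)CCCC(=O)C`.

Counting along the main chain through the carbonyl gives 11 carbons: the parent is undecane.
The principal characteristic group is a ketone (C=O on an internal carbon), named with the suffix -one.
Choose the numbering such that numbering from this end puts the carbonyl group at C-2 rather than C-10.
This places the carbonyl at C-2; an ethyl group at C-7; a fluoro group at C-6.
The substituents are ordered alphabetically, ignoring any di-/tri- multipliers.
Putting it together: 7-ethyl-6-fluoroundecan-2-one.

7-ethyl-6-fluoroundecan-2-one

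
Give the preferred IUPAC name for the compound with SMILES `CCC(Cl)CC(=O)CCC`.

Counting along the main chain through the carbonyl gives 8 carbons: the parent is octane.
A ketone (C=O on an internal carbon) is the principal characteristic group, giving the suffix -one.
Number the chain so that numbering from this end puts the carbonyl group at C-4 rather than C-5.
That gives the carbonyl at C-4; a chloro group at C-6.
Putting it together: 6-chlorooctan-4-one.

6-chlorooctan-4-one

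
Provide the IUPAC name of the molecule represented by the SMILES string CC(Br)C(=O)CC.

2-bromopentan-3-one

The longest chain bearing the carbonyl is 5 carbons long (pentane).
The highest-priority functional group is a ketone (C=O on an internal carbon), so the name ends in -one.
The numbering direction is chosen so that the substituent locant set {2} is lower than {4} at the first point of difference.
That gives the carbonyl at C-3; a bromo group at C-2.
Putting it together: 2-bromopentan-3-one.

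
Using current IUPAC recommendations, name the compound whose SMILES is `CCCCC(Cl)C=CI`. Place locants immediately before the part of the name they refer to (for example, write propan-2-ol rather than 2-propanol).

Counting along the main chain through the multiple bond gives 7 carbons: the parent is heptane.
A C=C double bond in the chain gives the infix -ene-.
Choose the numbering such that numbering from this end puts the double bond at C-1 rather than C-6.
This places the double bond between C-1 and C-2; a chloro group at C-3; an iodo group at C-1.
Prefixes are listed alphabetically: chloro, iodo.
Assembling the pieces gives 3-chloro-1-iodohept-1-ene.

3-chloro-1-iodohept-1-ene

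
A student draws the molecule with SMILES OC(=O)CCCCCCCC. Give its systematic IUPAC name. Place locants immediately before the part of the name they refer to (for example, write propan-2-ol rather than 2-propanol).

nonanoic acid

The longest carbon chain that includes the –COOH group has 9 carbons, so the parent hydride is nonane.
The highest-priority functional group is a carboxylic acid (terminal –COOH), so the name ends in -oic acid.
The numbering direction is chosen so that the carboxylic acid carbon is C-1 by definition.
Assembling the pieces gives nonanoic acid.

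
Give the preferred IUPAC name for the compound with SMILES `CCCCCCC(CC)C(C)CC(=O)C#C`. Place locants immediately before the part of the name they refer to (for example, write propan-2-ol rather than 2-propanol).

6-ethyl-5-methyldodec-1-yn-3-one

The longest chain bearing the carbonyl and the multiple bond is 12 carbons long (dodecane).
The highest-priority functional group is a ketone (C=O on an internal carbon), so the name ends in -one.
A C≡C triple bond in the chain gives the infix -yne-.
Number the chain so that numbering from this end puts the carbonyl group at C-3 rather than C-10.
With this numbering: the carbonyl at C-3; the triple bond between C-1 and C-2; an ethyl group at C-6; a methyl group at C-5.
Substituent prefixes are cited in alphabetical order (multiplying prefixes like di-/tri- are ignored for ordering).
Assembling the pieces gives 6-ethyl-5-methyldodec-1-yn-3-one.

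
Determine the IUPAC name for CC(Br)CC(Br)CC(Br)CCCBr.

1,4,6,8-tetrabromononane

The longest continuous carbon chain has 9 atoms, so the parent hydride is nonane.
The numbering direction is chosen so that the substituent locant set {1,4,6,8} is lower than {2,4,6,9} at the first point of difference.
With this numbering: bromo groups at C-1 and C-4 and C-6 and C-8.
Assembling the pieces gives 1,4,6,8-tetrabromononane.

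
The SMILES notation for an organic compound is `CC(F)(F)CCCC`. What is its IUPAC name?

The longest continuous carbon chain has 6 atoms, so the parent hydride is hexane.
Choose the numbering such that the substituent locant set {2,2} is lower than {5,5} at the first point of difference.
That gives two fluoro groups at C-2.
Putting it together: 2,2-difluorohexane.

2,2-difluorohexane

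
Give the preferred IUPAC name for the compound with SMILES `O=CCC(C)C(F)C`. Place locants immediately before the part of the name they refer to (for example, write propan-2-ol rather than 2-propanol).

4-fluoro-3-methylpentanal

Counting along the main chain through the –CHO group gives 5 carbons: the parent is pentane.
An aldehyde (terminal –CHO) is the principal characteristic group, giving the suffix -al.
Choose the numbering such that the aldehyde carbon is C-1 by definition.
That gives a fluoro group at C-4; a methyl group at C-3.
Prefixes are listed alphabetically: fluoro, methyl.
Putting it together: 4-fluoro-3-methylpentanal.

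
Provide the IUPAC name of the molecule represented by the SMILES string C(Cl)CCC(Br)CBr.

The parent chain contains 5 carbons (pentane).
The numbering direction is chosen so that the substituent locant set {1,2,5} is lower than {1,4,5} at the first point of difference.
That gives bromo groups at C-1 and C-2; a chloro group at C-5.
The substituents are ordered alphabetically, ignoring any di-/tri- multipliers.
The name is 1,2-dibromo-5-chloropentane.

1,2-dibromo-5-chloropentane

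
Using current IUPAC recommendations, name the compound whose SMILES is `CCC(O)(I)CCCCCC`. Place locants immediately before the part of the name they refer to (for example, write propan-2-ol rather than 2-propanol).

3-iodononan-3-ol

The longest chain bearing the –OH group is 9 carbons long (nonane).
The highest-priority functional group is an alcohol (–OH), so the name ends in -ol.
Number the chain so that numbering from this end puts the hydroxyl group at C-3 rather than C-7.
This places the hydroxyl at C-3; an iodo group at C-3.
Assembling the pieces gives 3-iodononan-3-ol.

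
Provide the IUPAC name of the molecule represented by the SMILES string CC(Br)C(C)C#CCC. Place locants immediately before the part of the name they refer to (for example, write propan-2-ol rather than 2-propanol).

6-bromo-5-methylhept-3-yne

The longest carbon chain that includes the multiple bond has 7 carbons, so the parent hydride is heptane.
A C≡C triple bond in the chain gives the infix -yne-.
Number the chain so that numbering from this end puts the triple bond at C-3 rather than C-4.
That gives the triple bond between C-3 and C-4; a bromo group at C-6; a methyl group at C-5.
Substituent prefixes are cited in alphabetical order (multiplying prefixes like di-/tri- are ignored for ordering).
The name is 6-bromo-5-methylhept-3-yne.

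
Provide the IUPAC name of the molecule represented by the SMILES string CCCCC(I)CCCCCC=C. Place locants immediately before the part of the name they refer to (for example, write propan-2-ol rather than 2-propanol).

8-iodododec-1-ene

Counting along the main chain through the multiple bond gives 12 carbons: the parent is dodecane.
There is one C=C double bond, indicated by the ending -ene.
Number the chain so that numbering from this end puts the double bond at C-1 rather than C-11.
With this numbering: the double bond between C-1 and C-2; an iodo group at C-8.
Putting it together: 8-iodododec-1-ene.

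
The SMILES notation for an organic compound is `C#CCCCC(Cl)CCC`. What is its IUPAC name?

Counting along the main chain through the multiple bond gives 9 carbons: the parent is nonane.
The chain contains a C≡C triple bond, so the unsaturation ending is -yne.
Choose the numbering such that numbering from this end puts the triple bond at C-1 rather than C-8.
This places the triple bond between C-1 and C-2; a chloro group at C-6.
Putting it together: 6-chloronon-1-yne.

6-chloronon-1-yne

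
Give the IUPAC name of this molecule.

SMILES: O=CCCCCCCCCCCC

The longest carbon chain that includes the –CHO group has 12 carbons, so the parent hydride is dodecane.
The highest-priority functional group is an aldehyde (terminal –CHO), so the name ends in -al.
Choose the numbering such that the aldehyde carbon is C-1 by definition.
Assembling the pieces gives dodecanal.

dodecanal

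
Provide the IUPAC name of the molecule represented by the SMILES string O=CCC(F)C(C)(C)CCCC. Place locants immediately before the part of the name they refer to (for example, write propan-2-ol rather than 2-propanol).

3-fluoro-4,4-dimethyloctanal

The longest chain bearing the –CHO group is 8 carbons long (octane).
An aldehyde (terminal –CHO) is the principal characteristic group, giving the suffix -al.
Choose the numbering such that the aldehyde carbon is C-1 by definition.
That gives a fluoro group at C-3; two methyl groups at C-4.
Prefixes are listed alphabetically: fluoro, methyl.
The name is 3-fluoro-4,4-dimethyloctanal.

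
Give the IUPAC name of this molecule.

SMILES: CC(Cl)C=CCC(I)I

The longest chain bearing the multiple bond is 6 carbons long (hexane).
The chain contains a C=C double bond, so the unsaturation ending is -ene.
Number the chain so that the substituent locant set {1,1,5} is lower than {2,6,6} at the first point of difference.
That gives the double bond between C-3 and C-4; a chloro group at C-5; two iodo groups at C-1.
Prefixes are listed alphabetically: chloro, iodo.
Putting it together: 5-chloro-1,1-diiodohex-3-ene.

5-chloro-1,1-diiodohex-3-ene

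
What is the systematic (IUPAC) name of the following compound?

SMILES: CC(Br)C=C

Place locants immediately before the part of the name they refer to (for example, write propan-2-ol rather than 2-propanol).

Counting along the main chain through the multiple bond gives 4 carbons: the parent is butane.
A C=C double bond in the chain gives the infix -ene-.
Number the chain so that numbering from this end puts the double bond at C-1 rather than C-3.
That gives the double bond between C-1 and C-2; a bromo group at C-3.
Putting it together: 3-bromobut-1-ene.

3-bromobut-1-ene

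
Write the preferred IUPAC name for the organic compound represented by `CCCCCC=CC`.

oct-2-ene

The longest carbon chain that includes the multiple bond has 8 carbons, so the parent hydride is octane.
The chain contains a C=C double bond, so the unsaturation ending is -ene.
Choose the numbering such that numbering from this end puts the double bond at C-2 rather than C-6.
This places the double bond between C-2 and C-3.
Putting it together: oct-2-ene.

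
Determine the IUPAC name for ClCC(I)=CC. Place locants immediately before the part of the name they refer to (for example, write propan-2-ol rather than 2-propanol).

The longest chain bearing the multiple bond is 4 carbons long (butane).
The chain contains a C=C double bond, so the unsaturation ending is -ene.
Choose the numbering such that the substituent locant set {1,2} is lower than {3,4} at the first point of difference.
This places the double bond between C-2 and C-3; a chloro group at C-1; an iodo group at C-2.
The substituents are ordered alphabetically, ignoring any di-/tri- multipliers.
Putting it together: 1-chloro-2-iodobut-2-ene.

1-chloro-2-iodobut-2-ene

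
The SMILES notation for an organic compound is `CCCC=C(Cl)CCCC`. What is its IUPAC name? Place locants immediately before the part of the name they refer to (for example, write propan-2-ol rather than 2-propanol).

Counting along the main chain through the multiple bond gives 9 carbons: the parent is nonane.
A C=C double bond in the chain gives the infix -ene-.
Choose the numbering such that numbering from this end puts the double bond at C-4 rather than C-5.
That gives the double bond between C-4 and C-5; a chloro group at C-5.
Assembling the pieces gives 5-chloronon-4-ene.

5-chloronon-4-ene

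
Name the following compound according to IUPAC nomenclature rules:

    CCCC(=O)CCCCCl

Counting along the main chain through the carbonyl gives 8 carbons: the parent is octane.
A ketone (C=O on an internal carbon) is the principal characteristic group, giving the suffix -one.
The numbering direction is chosen so that numbering from this end puts the carbonyl group at C-4 rather than C-5.
This places the carbonyl at C-4; a chloro group at C-8.
Putting it together: 8-chlorooctan-4-one.

8-chlorooctan-4-one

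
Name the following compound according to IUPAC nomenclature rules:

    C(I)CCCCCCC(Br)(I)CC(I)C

The longest continuous carbon chain has 11 atoms, so the parent hydride is undecane.
The numbering direction is chosen so that the substituent locant set {1,8,8,10} is lower than {2,4,4,11} at the first point of difference.
This places a bromo group at C-8; iodo groups at C-1 and C-8 and C-10.
The substituents are ordered alphabetically, ignoring any di-/tri- multipliers.
The name is 8-bromo-1,8,10-triiodoundecane.

8-bromo-1,8,10-triiodoundecane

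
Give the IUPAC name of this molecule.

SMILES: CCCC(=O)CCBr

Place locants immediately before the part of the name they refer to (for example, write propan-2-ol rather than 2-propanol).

Counting along the main chain through the carbonyl gives 6 carbons: the parent is hexane.
The principal characteristic group is a ketone (C=O on an internal carbon), named with the suffix -one.
Choose the numbering such that numbering from this end puts the carbonyl group at C-3 rather than C-4.
This places the carbonyl at C-3; a bromo group at C-1.
Assembling the pieces gives 1-bromohexan-3-one.

1-bromohexan-3-one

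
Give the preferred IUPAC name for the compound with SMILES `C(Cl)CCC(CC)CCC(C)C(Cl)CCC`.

1,8-dichloro-4-ethyl-7-methylundecane

The longest continuous carbon chain has 11 atoms, so the parent hydride is undecane.
Number the chain so that the substituent locant set {1,4,7,8} is lower than {4,5,8,11} at the first point of difference.
This places chloro groups at C-1 and C-8; an ethyl group at C-4; a methyl group at C-7.
The substituents are ordered alphabetically, ignoring any di-/tri- multipliers.
The name is 1,8-dichloro-4-ethyl-7-methylundecane.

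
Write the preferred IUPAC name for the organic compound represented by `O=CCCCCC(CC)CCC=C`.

6-ethyldec-9-enal

The longest carbon chain that includes the –CHO group and the multiple bond has 10 carbons, so the parent hydride is decane.
The highest-priority functional group is an aldehyde (terminal –CHO), so the name ends in -al.
The chain contains a C=C double bond, so the unsaturation ending is -ene.
The numbering direction is chosen so that the aldehyde carbon is C-1 by definition.
This places the double bond between C-9 and C-10; an ethyl group at C-6.
The name is 6-ethyldec-9-enal.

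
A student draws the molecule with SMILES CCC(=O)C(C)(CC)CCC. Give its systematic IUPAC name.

4-ethyl-4-methylheptan-3-one

The longest carbon chain that includes the carbonyl has 7 carbons, so the parent hydride is heptane.
A ketone (C=O on an internal carbon) is the principal characteristic group, giving the suffix -one.
The numbering direction is chosen so that numbering from this end puts the carbonyl group at C-3 rather than C-5.
That gives the carbonyl at C-3; an ethyl group at C-4; a methyl group at C-4.
Substituent prefixes are cited in alphabetical order (multiplying prefixes like di-/tri- are ignored for ordering).
The name is 4-ethyl-4-methylheptan-3-one.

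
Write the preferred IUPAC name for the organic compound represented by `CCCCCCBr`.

The parent chain contains 6 carbons (hexane).
The numbering direction is chosen so that the substituent locant set {1} is lower than {6} at the first point of difference.
With this numbering: a bromo group at C-1.
Assembling the pieces gives 1-bromohexane.

1-bromohexane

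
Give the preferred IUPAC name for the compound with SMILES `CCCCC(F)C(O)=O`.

2-fluorohexanoic acid

The longest carbon chain that includes the –COOH group has 6 carbons, so the parent hydride is hexane.
The highest-priority functional group is a carboxylic acid (terminal –COOH), so the name ends in -oic acid.
Choose the numbering such that the carboxylic acid carbon is C-1 by definition.
This places a fluoro group at C-2.
Putting it together: 2-fluorohexanoic acid.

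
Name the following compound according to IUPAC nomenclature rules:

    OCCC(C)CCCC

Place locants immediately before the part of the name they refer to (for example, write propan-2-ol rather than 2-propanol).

The longest carbon chain that includes the –OH group has 7 carbons, so the parent hydride is heptane.
The highest-priority functional group is an alcohol (–OH), so the name ends in -ol.
Number the chain so that numbering from this end puts the hydroxyl group at C-1 rather than C-7.
This places the hydroxyl at C-1; a methyl group at C-3.
Putting it together: 3-methylheptan-1-ol.

3-methylheptan-1-ol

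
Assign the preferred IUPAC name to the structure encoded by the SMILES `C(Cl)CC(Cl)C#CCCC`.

Counting along the main chain through the multiple bond gives 8 carbons: the parent is octane.
There is one C≡C triple bond, indicated by the ending -yne.
The numbering direction is chosen so that the substituent locant set {1,3} is lower than {6,8} at the first point of difference.
That gives the triple bond between C-4 and C-5; chloro groups at C-1 and C-3.
Putting it together: 1,3-dichlorooct-4-yne.

1,3-dichlorooct-4-yne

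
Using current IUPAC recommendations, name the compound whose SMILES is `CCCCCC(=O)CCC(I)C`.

2-iododecan-5-one

The longest carbon chain that includes the carbonyl has 10 carbons, so the parent hydride is decane.
The highest-priority functional group is a ketone (C=O on an internal carbon), so the name ends in -one.
Number the chain so that numbering from this end puts the carbonyl group at C-5 rather than C-6.
With this numbering: the carbonyl at C-5; an iodo group at C-2.
Assembling the pieces gives 2-iododecan-5-one.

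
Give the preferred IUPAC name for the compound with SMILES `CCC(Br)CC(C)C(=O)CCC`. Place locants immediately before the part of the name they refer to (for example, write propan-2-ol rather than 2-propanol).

Counting along the main chain through the carbonyl gives 9 carbons: the parent is nonane.
The principal characteristic group is a ketone (C=O on an internal carbon), named with the suffix -one.
Choose the numbering such that numbering from this end puts the carbonyl group at C-4 rather than C-6.
This places the carbonyl at C-4; a bromo group at C-7; a methyl group at C-5.
Substituent prefixes are cited in alphabetical order (multiplying prefixes like di-/tri- are ignored for ordering).
Putting it together: 7-bromo-5-methylnonan-4-one.

7-bromo-5-methylnonan-4-one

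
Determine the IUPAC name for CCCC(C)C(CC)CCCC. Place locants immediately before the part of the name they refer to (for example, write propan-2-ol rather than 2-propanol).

5-ethyl-4-methylnonane

The longest carbon chain is 9 atoms: the parent is nonane.
Choose the numbering such that the substituent locant set {4,5} is lower than {5,6} at the first point of difference.
This places an ethyl group at C-5; a methyl group at C-4.
Prefixes are listed alphabetically: ethyl, methyl.
The name is 5-ethyl-4-methylnonane.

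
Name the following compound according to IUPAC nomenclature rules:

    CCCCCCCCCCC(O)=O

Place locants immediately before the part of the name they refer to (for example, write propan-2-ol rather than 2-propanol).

undecanoic acid

The longest chain bearing the –COOH group is 11 carbons long (undecane).
A carboxylic acid (terminal –COOH) is the principal characteristic group, giving the suffix -oic acid.
The numbering direction is chosen so that the carboxylic acid carbon is C-1 by definition.
Assembling the pieces gives undecanoic acid.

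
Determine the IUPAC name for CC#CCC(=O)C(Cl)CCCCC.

6-chloroundec-2-yn-5-one

Counting along the main chain through the carbonyl and the multiple bond gives 11 carbons: the parent is undecane.
The principal characteristic group is a ketone (C=O on an internal carbon), named with the suffix -one.
There is one C≡C triple bond, indicated by the ending -yne.
The numbering direction is chosen so that numbering from this end puts the carbonyl group at C-5 rather than C-7.
That gives the carbonyl at C-5; the triple bond between C-2 and C-3; a chloro group at C-6.
The name is 6-chloroundec-2-yn-5-one.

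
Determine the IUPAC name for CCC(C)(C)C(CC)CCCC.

4-ethyl-3,3-dimethyloctane

The longest carbon chain is 8 atoms: the parent is octane.
The numbering direction is chosen so that the substituent locant set {3,3,4} is lower than {5,6,6} at the first point of difference.
That gives an ethyl group at C-4; two methyl groups at C-3.
Prefixes are listed alphabetically: ethyl, methyl.
The name is 4-ethyl-3,3-dimethyloctane.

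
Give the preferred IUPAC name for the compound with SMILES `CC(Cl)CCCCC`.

The longest carbon chain is 7 atoms: the parent is heptane.
Number the chain so that the substituent locant set {2} is lower than {6} at the first point of difference.
With this numbering: a chloro group at C-2.
The name is 2-chloroheptane.

2-chloroheptane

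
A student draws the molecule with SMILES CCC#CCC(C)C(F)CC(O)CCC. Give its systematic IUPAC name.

Counting along the main chain through the –OH group and the multiple bond gives 12 carbons: the parent is dodecane.
The principal characteristic group is an alcohol (–OH), named with the suffix -ol.
The chain contains a C≡C triple bond, so the unsaturation ending is -yne.
Choose the numbering such that numbering from this end puts the hydroxyl group at C-4 rather than C-9.
This places the hydroxyl at C-4; the triple bond between C-9 and C-10; a fluoro group at C-6; a methyl group at C-7.
Substituent prefixes are cited in alphabetical order (multiplying prefixes like di-/tri- are ignored for ordering).
Putting it together: 6-fluoro-7-methyldodec-9-yn-4-ol.

6-fluoro-7-methyldodec-9-yn-4-ol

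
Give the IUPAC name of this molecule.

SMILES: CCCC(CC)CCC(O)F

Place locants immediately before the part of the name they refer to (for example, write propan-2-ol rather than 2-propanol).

4-ethyl-1-fluoroheptan-1-ol

The longest carbon chain that includes the –OH group has 7 carbons, so the parent hydride is heptane.
The principal characteristic group is an alcohol (–OH), named with the suffix -ol.
Choose the numbering such that numbering from this end puts the hydroxyl group at C-1 rather than C-7.
This places the hydroxyl at C-1; an ethyl group at C-4; a fluoro group at C-1.
Substituent prefixes are cited in alphabetical order (multiplying prefixes like di-/tri- are ignored for ordering).
Putting it together: 4-ethyl-1-fluoroheptan-1-ol.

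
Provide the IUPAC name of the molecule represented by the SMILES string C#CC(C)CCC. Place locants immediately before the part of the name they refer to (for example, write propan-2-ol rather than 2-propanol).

3-methylhex-1-yne

Counting along the main chain through the multiple bond gives 6 carbons: the parent is hexane.
The chain contains a C≡C triple bond, so the unsaturation ending is -yne.
Choose the numbering such that numbering from this end puts the triple bond at C-1 rather than C-5.
That gives the triple bond between C-1 and C-2; a methyl group at C-3.
Putting it together: 3-methylhex-1-yne.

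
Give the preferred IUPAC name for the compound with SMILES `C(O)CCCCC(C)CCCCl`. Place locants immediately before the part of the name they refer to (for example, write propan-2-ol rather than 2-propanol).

Counting along the main chain through the –OH group gives 9 carbons: the parent is nonane.
An alcohol (–OH) is the principal characteristic group, giving the suffix -ol.
The numbering direction is chosen so that numbering from this end puts the hydroxyl group at C-1 rather than C-9.
With this numbering: the hydroxyl at C-1; a chloro group at C-9; a methyl group at C-6.
Prefixes are listed alphabetically: chloro, methyl.
Assembling the pieces gives 9-chloro-6-methylnonan-1-ol.

9-chloro-6-methylnonan-1-ol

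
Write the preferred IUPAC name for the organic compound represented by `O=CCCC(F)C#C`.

4-fluorohex-5-ynal

Counting along the main chain through the –CHO group and the multiple bond gives 6 carbons: the parent is hexane.
The highest-priority functional group is an aldehyde (terminal –CHO), so the name ends in -al.
A C≡C triple bond in the chain gives the infix -yne-.
The numbering direction is chosen so that the aldehyde carbon is C-1 by definition.
That gives the triple bond between C-5 and C-6; a fluoro group at C-4.
Putting it together: 4-fluorohex-5-ynal.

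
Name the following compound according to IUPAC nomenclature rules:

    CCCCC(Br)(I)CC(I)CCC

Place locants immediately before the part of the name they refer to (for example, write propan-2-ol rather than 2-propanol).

The parent chain contains 10 carbons (decane).
The numbering direction is chosen so that the substituent locant set {4,6,6} is lower than {5,5,7} at the first point of difference.
This places a bromo group at C-6; iodo groups at C-4 and C-6.
The substituents are ordered alphabetically, ignoring any di-/tri- multipliers.
Assembling the pieces gives 6-bromo-4,6-diiododecane.

6-bromo-4,6-diiododecane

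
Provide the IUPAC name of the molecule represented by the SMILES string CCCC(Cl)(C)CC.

The longest continuous carbon chain has 6 atoms, so the parent hydride is hexane.
The numbering direction is chosen so that the substituent locant set {3,3} is lower than {4,4} at the first point of difference.
With this numbering: a chloro group at C-3; a methyl group at C-3.
Prefixes are listed alphabetically: chloro, methyl.
Putting it together: 3-chloro-3-methylhexane.

3-chloro-3-methylhexane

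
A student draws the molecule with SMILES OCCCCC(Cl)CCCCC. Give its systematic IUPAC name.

5-chlorodecan-1-ol

Counting along the main chain through the –OH group gives 10 carbons: the parent is decane.
An alcohol (–OH) is the principal characteristic group, giving the suffix -ol.
Number the chain so that numbering from this end puts the hydroxyl group at C-1 rather than C-10.
That gives the hydroxyl at C-1; a chloro group at C-5.
The name is 5-chlorodecan-1-ol.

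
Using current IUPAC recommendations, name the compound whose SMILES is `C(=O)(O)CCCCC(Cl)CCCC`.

6-chlorodecanoic acid

Counting along the main chain through the –COOH group gives 10 carbons: the parent is decane.
A carboxylic acid (terminal –COOH) is the principal characteristic group, giving the suffix -oic acid.
Choose the numbering such that the carboxylic acid carbon is C-1 by definition.
That gives a chloro group at C-6.
Putting it together: 6-chlorodecanoic acid.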